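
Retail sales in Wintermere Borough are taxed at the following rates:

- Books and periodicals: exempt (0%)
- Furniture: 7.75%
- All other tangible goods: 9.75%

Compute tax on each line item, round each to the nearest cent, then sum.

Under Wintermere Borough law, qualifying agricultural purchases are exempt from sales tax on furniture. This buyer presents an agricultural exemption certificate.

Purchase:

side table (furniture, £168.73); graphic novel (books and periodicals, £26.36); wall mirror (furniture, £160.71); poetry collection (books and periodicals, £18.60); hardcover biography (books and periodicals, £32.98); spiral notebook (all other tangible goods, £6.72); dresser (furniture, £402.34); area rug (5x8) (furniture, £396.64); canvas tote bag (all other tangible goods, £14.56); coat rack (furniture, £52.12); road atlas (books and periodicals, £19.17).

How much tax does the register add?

Side table £168.73: furniture, buyer-exempt → 0% → £0.00
Graphic novel £26.36: books and periodicals → 0% → £0.00
Wall mirror £160.71: furniture, buyer-exempt → 0% → £0.00
Poetry collection £18.60: books and periodicals → 0% → £0.00
Hardcover biography £32.98: books and periodicals → 0% → £0.00
Spiral notebook £6.72: all other tangible goods → 9.75% → £0.66
Dresser £402.34: furniture, buyer-exempt → 0% → £0.00
Area rug (5x8) £396.64: furniture, buyer-exempt → 0% → £0.00
Canvas tote bag £14.56: all other tangible goods → 9.75% → £1.42
Coat rack £52.12: furniture, buyer-exempt → 0% → £0.00
Road atlas £19.17: books and periodicals → 0% → £0.00
Total tax = £0.66 + £1.42 = £2.08

£2.08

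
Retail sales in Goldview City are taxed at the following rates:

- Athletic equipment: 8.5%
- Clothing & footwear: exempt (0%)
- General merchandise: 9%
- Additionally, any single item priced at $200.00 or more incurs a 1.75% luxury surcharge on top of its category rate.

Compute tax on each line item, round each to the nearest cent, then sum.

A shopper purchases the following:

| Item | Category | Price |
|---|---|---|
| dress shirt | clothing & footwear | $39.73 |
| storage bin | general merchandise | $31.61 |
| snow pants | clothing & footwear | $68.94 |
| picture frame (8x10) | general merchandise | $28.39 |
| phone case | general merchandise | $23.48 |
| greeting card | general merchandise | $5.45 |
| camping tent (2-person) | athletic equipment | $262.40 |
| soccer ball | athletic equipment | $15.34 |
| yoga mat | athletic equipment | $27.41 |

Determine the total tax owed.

$38.53

Dress shirt $39.73: clothing & footwear → 0% → $0.00
Storage bin $31.61: general merchandise → 9% → $2.84
Snow pants $68.94: clothing & footwear → 0% → $0.00
Picture frame (8x10) $28.39: general merchandise → 9% → $2.56
Phone case $23.48: general merchandise → 9% → $2.11
Greeting card $5.45: general merchandise → 9% → $0.49
Camping tent (2-person) $262.40: athletic equipment → 8.5% + 1.75% surcharge = 10.25% → $26.90
Soccer ball $15.34: athletic equipment → 8.5% → $1.30
Yoga mat $27.41: athletic equipment → 8.5% → $2.33
Total tax = $2.84 + $2.56 + $2.11 + $0.49 + $26.90 + $1.30 + $2.33 = $38.53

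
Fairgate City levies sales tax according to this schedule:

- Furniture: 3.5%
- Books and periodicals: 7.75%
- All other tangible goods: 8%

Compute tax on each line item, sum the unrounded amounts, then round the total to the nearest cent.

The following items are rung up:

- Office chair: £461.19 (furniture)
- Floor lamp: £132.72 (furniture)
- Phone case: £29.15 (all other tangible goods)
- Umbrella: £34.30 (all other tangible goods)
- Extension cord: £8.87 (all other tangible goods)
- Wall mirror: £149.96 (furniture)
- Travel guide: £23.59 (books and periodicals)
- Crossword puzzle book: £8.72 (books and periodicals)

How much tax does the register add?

Office chair £461.19: furniture → 3.5% → £16.14165
Floor lamp £132.72: furniture → 3.5% → £4.6452
Phone case £29.15: all other tangible goods → 8% → £2.332
Umbrella £34.30: all other tangible goods → 8% → £2.744
Extension cord £8.87: all other tangible goods → 8% → £0.7096
Wall mirror £149.96: furniture → 3.5% → £5.2486
Travel guide £23.59: books and periodicals → 7.75% → £1.828225
Crossword puzzle book £8.72: books and periodicals → 7.75% → £0.6758
Unrounded tax sum = £34.325075 → £34.33

£34.33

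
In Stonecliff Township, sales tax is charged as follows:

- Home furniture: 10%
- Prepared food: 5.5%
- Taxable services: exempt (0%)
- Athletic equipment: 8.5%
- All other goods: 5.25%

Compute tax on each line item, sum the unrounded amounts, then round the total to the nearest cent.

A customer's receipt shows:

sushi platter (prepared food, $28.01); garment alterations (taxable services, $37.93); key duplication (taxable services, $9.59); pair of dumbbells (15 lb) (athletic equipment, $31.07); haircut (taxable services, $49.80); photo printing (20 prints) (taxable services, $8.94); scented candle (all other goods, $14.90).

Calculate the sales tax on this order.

Sushi platter $28.01: prepared food → 5.5% → $1.54055
Garment alterations $37.93: taxable services → 0% → $0.00
Key duplication $9.59: taxable services → 0% → $0.00
Pair of dumbbells (15 lb) $31.07: athletic equipment → 8.5% → $2.64095
Haircut $49.80: taxable services → 0% → $0.00
Photo printing (20 prints) $8.94: taxable services → 0% → $0.00
Scented candle $14.90: all other goods → 5.25% → $0.78225
Unrounded tax sum = $4.96375 → $4.96

$4.96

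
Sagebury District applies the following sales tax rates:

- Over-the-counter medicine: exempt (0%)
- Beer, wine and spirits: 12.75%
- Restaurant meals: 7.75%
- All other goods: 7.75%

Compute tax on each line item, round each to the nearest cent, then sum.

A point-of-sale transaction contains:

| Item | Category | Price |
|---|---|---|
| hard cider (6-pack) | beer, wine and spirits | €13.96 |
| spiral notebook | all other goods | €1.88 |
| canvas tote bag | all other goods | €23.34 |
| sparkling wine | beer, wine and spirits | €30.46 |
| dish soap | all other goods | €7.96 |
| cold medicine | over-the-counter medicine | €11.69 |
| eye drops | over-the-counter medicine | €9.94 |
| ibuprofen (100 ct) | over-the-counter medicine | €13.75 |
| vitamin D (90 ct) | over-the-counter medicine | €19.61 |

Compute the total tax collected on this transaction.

€8.24

Hard cider (6-pack) €13.96: beer, wine and spirits → 12.75% → €1.78
Spiral notebook €1.88: all other goods → 7.75% → €0.15
Canvas tote bag €23.34: all other goods → 7.75% → €1.81
Sparkling wine €30.46: beer, wine and spirits → 12.75% → €3.88
Dish soap €7.96: all other goods → 7.75% → €0.62
Cold medicine €11.69: over-the-counter medicine → 0% → €0.00
Eye drops €9.94: over-the-counter medicine → 0% → €0.00
Ibuprofen (100 ct) €13.75: over-the-counter medicine → 0% → €0.00
Vitamin D (90 ct) €19.61: over-the-counter medicine → 0% → €0.00
Total tax = €1.78 + €0.15 + €1.81 + €3.88 + €0.62 = €8.24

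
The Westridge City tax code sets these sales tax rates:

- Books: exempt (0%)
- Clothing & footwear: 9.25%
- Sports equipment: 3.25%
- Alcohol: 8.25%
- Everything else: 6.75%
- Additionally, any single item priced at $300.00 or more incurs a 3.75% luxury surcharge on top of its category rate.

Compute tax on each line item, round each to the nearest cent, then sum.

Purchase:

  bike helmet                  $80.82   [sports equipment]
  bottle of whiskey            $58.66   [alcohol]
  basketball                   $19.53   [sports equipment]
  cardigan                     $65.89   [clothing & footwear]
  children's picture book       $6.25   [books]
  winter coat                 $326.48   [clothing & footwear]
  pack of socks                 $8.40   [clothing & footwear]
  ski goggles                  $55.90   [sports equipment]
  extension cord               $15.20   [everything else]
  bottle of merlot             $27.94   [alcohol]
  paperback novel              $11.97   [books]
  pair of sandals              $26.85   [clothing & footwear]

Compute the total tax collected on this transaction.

Bike helmet $80.82: sports equipment → 3.25% → $2.63
Bottle of whiskey $58.66: alcohol → 8.25% → $4.84
Basketball $19.53: sports equipment → 3.25% → $0.63
Cardigan $65.89: clothing & footwear → 9.25% → $6.09
Children's picture book $6.25: books → 0% → $0.00
Winter coat $326.48: clothing & footwear → 9.25% + 3.75% surcharge = 13% → $42.44
Pack of socks $8.40: clothing & footwear → 9.25% → $0.78
Ski goggles $55.90: sports equipment → 3.25% → $1.82
Extension cord $15.20: everything else → 6.75% → $1.03
Bottle of merlot $27.94: alcohol → 8.25% → $2.31
Paperback novel $11.97: books → 0% → $0.00
Pair of sandals $26.85: clothing & footwear → 9.25% → $2.48
Total tax = $2.63 + $4.84 + $0.63 + $6.09 + $42.44 + $0.78 + $1.82 + $1.03 + $2.31 + $2.48 = $65.05

$65.05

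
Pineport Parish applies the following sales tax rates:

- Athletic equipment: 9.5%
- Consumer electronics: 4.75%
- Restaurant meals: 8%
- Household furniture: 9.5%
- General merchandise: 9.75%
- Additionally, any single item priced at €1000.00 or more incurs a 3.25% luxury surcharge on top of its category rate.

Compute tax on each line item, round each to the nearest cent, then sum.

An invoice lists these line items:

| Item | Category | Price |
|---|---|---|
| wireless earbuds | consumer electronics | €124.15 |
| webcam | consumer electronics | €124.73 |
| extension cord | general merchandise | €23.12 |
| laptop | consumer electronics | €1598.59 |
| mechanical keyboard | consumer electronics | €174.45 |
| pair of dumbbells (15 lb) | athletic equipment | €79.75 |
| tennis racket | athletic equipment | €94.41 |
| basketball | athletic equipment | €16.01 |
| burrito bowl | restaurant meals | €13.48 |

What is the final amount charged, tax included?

Wireless earbuds €124.15: consumer electronics → 4.75% → €5.90
Webcam €124.73: consumer electronics → 4.75% → €5.92
Extension cord €23.12: general merchandise → 9.75% → €2.25
Laptop €1598.59: consumer electronics → 4.75% + 3.25% surcharge = 8% → €127.89
Mechanical keyboard €174.45: consumer electronics → 4.75% → €8.29
Pair of dumbbells (15 lb) €79.75: athletic equipment → 9.5% → €7.58
Tennis racket €94.41: athletic equipment → 9.5% → €8.97
Basketball €16.01: athletic equipment → 9.5% → €1.52
Burrito bowl €13.48: restaurant meals → 8% → €1.08
Subtotal = €2248.69; tax = €169.40; total due = €2418.09

€2418.09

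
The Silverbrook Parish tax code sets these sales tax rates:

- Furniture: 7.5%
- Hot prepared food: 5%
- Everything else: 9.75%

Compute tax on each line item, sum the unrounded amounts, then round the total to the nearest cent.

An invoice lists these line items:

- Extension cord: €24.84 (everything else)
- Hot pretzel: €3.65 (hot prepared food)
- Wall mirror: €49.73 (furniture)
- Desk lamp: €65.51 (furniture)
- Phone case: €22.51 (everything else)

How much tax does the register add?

€13.44

Extension cord €24.84: everything else → 9.75% → €2.4219
Hot pretzel €3.65: hot prepared food → 5% → €0.1825
Wall mirror €49.73: furniture → 7.5% → €3.72975
Desk lamp €65.51: furniture → 7.5% → €4.91325
Phone case €22.51: everything else → 9.75% → €2.194725
Unrounded tax sum = €13.442125 → €13.44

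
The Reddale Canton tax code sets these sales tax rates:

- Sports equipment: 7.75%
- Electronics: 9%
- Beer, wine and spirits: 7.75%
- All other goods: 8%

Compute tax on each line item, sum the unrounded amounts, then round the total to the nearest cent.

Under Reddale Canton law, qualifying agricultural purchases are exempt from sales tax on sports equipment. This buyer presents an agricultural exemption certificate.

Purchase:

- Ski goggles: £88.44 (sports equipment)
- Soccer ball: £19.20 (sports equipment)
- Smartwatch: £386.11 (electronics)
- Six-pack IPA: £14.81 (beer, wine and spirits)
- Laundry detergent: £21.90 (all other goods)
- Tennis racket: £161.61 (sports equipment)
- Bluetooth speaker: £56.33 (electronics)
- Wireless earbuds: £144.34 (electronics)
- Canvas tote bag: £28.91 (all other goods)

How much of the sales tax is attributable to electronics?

£52.81

Smartwatch £386.11: electronics → 9% → £34.7499
Bluetooth speaker £56.33: electronics → 9% → £5.0697
Wireless earbuds £144.34: electronics → 9% → £12.9906
Tax on electronics: unrounded sum = £52.8102 → £52.81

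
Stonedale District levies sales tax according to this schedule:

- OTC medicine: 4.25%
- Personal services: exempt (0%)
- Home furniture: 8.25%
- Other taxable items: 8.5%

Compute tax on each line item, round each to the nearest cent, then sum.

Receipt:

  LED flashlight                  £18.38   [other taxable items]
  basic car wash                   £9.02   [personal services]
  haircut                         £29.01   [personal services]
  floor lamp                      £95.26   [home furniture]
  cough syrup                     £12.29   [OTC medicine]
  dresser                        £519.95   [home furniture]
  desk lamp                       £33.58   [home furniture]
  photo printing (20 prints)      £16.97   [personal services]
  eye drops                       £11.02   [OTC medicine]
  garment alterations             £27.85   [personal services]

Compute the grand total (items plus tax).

£829.41

LED flashlight £18.38: other taxable items → 8.5% → £1.56
Basic car wash £9.02: personal services → 0% → £0.00
Haircut £29.01: personal services → 0% → £0.00
Floor lamp £95.26: home furniture → 8.25% → £7.86
Cough syrup £12.29: OTC medicine → 4.25% → £0.52
Dresser £519.95: home furniture → 8.25% → £42.90
Desk lamp £33.58: home furniture → 8.25% → £2.77
Photo printing (20 prints) £16.97: personal services → 0% → £0.00
Eye drops £11.02: OTC medicine → 4.25% → £0.47
Garment alterations £27.85: personal services → 0% → £0.00
Subtotal = £773.33; tax = £56.08; total due = £829.41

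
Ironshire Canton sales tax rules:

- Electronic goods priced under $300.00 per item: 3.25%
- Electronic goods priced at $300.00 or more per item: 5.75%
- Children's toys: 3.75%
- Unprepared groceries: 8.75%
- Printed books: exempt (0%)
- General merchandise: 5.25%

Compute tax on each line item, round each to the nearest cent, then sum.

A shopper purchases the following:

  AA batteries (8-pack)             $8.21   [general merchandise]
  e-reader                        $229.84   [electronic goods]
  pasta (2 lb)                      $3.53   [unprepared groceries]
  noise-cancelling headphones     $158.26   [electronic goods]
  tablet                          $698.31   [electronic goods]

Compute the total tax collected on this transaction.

AA batteries (8-pack) $8.21: general merchandise → 5.25% → $0.43
E-reader $229.84: electronic goods, under $300.00 → 3.25% → $7.47
Pasta (2 lb) $3.53: unprepared groceries → 8.75% → $0.31
Noise-cancelling headphones $158.26: electronic goods, under $300.00 → 3.25% → $5.14
Tablet $698.31: electronic goods, $300.00 or more → 5.75% → $40.15
Total tax = $0.43 + $7.47 + $0.31 + $5.14 + $40.15 = $53.50

$53.50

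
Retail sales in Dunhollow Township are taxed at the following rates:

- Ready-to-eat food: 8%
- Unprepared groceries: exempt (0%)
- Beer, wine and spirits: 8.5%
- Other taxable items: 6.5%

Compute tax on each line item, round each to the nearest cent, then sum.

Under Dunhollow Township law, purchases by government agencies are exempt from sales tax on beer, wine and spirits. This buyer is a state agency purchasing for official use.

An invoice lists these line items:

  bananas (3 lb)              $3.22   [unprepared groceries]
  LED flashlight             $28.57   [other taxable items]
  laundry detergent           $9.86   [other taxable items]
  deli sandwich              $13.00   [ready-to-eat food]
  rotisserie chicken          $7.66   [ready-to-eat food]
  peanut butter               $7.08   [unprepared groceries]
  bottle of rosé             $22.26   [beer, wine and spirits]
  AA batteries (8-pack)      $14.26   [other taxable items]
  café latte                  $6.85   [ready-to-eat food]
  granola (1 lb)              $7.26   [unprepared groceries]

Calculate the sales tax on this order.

Bananas (3 lb) $3.22: unprepared groceries → 0% → $0.00
LED flashlight $28.57: other taxable items → 6.5% → $1.86
Laundry detergent $9.86: other taxable items → 6.5% → $0.64
Deli sandwich $13.00: ready-to-eat food → 8% → $1.04
Rotisserie chicken $7.66: ready-to-eat food → 8% → $0.61
Peanut butter $7.08: unprepared groceries → 0% → $0.00
Bottle of rosé $22.26: beer, wine and spirits, buyer-exempt → 0% → $0.00
AA batteries (8-pack) $14.26: other taxable items → 6.5% → $0.93
Café latte $6.85: ready-to-eat food → 8% → $0.55
Granola (1 lb) $7.26: unprepared groceries → 0% → $0.00
Total tax = $1.86 + $0.64 + $1.04 + $0.61 + $0.93 + $0.55 = $5.63

$5.63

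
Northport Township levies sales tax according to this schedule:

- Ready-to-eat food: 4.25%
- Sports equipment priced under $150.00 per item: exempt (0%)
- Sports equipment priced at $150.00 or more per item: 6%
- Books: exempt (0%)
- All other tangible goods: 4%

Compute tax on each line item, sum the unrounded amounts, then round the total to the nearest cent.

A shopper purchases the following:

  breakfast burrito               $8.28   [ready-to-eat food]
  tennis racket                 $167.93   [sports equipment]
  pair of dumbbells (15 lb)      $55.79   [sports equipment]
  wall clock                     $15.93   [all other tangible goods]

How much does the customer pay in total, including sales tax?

Breakfast burrito $8.28: ready-to-eat food → 4.25% → $0.3519
Tennis racket $167.93: sports equipment, $150.00 or more → 6% → $10.0758
Pair of dumbbells (15 lb) $55.79: sports equipment, under $150.00 → 0% → $0.00
Wall clock $15.93: all other tangible goods → 4% → $0.6372
Subtotal = $247.93; unrounded tax = $11.0649 → $11.06; total due = $258.99

$258.99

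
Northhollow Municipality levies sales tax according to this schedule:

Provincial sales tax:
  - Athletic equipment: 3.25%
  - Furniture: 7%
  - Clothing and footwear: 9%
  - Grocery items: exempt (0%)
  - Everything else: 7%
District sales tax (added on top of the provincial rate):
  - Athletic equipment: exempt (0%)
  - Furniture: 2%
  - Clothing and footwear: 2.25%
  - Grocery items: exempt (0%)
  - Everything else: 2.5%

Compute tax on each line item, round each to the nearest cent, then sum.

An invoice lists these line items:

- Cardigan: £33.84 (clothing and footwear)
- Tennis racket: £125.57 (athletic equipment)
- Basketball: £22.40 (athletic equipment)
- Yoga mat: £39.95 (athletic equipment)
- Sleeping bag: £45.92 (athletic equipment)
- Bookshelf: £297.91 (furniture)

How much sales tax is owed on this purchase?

£38.22

Cardigan £33.84: clothing and footwear → 9% + 2.25% district = 11.25% → £3.81
Tennis racket £125.57: athletic equipment → 3.25% + 0% district = 3.25% → £4.08
Basketball £22.40: athletic equipment → 3.25% + 0% district = 3.25% → £0.73
Yoga mat £39.95: athletic equipment → 3.25% + 0% district = 3.25% → £1.30
Sleeping bag £45.92: athletic equipment → 3.25% + 0% district = 3.25% → £1.49
Bookshelf £297.91: furniture → 7% + 2% district = 9% → £26.81
Total tax = £3.81 + £4.08 + £0.73 + £1.30 + £1.49 + £26.81 = £38.22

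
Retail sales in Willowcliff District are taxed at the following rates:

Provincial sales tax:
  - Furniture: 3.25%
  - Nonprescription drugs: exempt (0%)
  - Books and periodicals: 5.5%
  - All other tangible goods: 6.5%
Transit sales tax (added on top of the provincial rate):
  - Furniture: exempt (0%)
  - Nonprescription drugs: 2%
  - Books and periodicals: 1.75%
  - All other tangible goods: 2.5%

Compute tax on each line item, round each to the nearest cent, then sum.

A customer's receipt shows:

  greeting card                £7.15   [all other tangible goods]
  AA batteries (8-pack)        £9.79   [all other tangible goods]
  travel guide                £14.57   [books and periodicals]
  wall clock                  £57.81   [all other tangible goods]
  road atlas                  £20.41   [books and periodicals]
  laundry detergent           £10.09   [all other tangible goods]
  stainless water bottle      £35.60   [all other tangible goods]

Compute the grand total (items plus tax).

£168.79

Greeting card £7.15: all other tangible goods → 6.5% + 2.5% transit = 9% → £0.64
AA batteries (8-pack) £9.79: all other tangible goods → 6.5% + 2.5% transit = 9% → £0.88
Travel guide £14.57: books and periodicals → 5.5% + 1.75% transit = 7.25% → £1.06
Wall clock £57.81: all other tangible goods → 6.5% + 2.5% transit = 9% → £5.20
Road atlas £20.41: books and periodicals → 5.5% + 1.75% transit = 7.25% → £1.48
Laundry detergent £10.09: all other tangible goods → 6.5% + 2.5% transit = 9% → £0.91
Stainless water bottle £35.60: all other tangible goods → 6.5% + 2.5% transit = 9% → £3.20
Subtotal = £155.42; tax = £13.37; total due = £168.79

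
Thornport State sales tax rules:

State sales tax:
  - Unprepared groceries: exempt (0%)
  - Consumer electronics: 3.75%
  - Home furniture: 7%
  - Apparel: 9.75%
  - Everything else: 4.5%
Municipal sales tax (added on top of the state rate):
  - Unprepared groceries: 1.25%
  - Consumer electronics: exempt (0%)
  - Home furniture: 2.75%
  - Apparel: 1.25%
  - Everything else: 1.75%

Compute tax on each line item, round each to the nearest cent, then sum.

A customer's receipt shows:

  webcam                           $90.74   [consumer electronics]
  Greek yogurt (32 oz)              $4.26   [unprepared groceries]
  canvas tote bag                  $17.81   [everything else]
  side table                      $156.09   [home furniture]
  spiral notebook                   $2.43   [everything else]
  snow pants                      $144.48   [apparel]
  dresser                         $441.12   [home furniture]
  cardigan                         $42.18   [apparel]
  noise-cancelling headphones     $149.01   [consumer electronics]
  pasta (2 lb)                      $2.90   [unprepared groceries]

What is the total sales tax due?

Webcam $90.74: consumer electronics → 3.75% + 0% municipal = 3.75% → $3.40
Greek yogurt (32 oz) $4.26: unprepared groceries → 0% + 1.25% municipal = 1.25% → $0.05
Canvas tote bag $17.81: everything else → 4.5% + 1.75% municipal = 6.25% → $1.11
Side table $156.09: home furniture → 7% + 2.75% municipal = 9.75% → $15.22
Spiral notebook $2.43: everything else → 4.5% + 1.75% municipal = 6.25% → $0.15
Snow pants $144.48: apparel → 9.75% + 1.25% municipal = 11% → $15.89
Dresser $441.12: home furniture → 7% + 2.75% municipal = 9.75% → $43.01
Cardigan $42.18: apparel → 9.75% + 1.25% municipal = 11% → $4.64
Noise-cancelling headphones $149.01: consumer electronics → 3.75% + 0% municipal = 3.75% → $5.59
Pasta (2 lb) $2.90: unprepared groceries → 0% + 1.25% municipal = 1.25% → $0.04
Total tax = $3.40 + $0.05 + $1.11 + $15.22 + $0.15 + $15.89 + $43.01 + $4.64 + $5.59 + $0.04 = $89.10

$89.10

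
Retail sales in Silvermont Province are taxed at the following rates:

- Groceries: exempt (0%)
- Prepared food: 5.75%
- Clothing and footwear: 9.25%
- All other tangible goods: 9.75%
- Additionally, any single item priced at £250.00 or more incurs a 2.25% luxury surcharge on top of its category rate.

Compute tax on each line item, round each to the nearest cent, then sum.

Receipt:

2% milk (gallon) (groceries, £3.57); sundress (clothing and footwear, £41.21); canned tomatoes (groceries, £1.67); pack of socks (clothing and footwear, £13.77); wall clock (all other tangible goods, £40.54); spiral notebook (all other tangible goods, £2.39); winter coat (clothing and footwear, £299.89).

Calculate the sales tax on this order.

2% milk (gallon) £3.57: groceries → 0% → £0.00
Sundress £41.21: clothing and footwear → 9.25% → £3.81
Canned tomatoes £1.67: groceries → 0% → £0.00
Pack of socks £13.77: clothing and footwear → 9.25% → £1.27
Wall clock £40.54: all other tangible goods → 9.75% → £3.95
Spiral notebook £2.39: all other tangible goods → 9.75% → £0.23
Winter coat £299.89: clothing and footwear → 9.25% + 2.25% surcharge = 11.5% → £34.49
Total tax = £3.81 + £1.27 + £3.95 + £0.23 + £34.49 = £43.75

£43.75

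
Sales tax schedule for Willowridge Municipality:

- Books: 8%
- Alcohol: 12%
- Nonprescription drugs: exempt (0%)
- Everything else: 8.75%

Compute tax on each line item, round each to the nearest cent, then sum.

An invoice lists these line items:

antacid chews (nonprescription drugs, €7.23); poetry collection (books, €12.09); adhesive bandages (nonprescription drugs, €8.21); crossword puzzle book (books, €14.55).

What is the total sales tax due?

€2.13

Antacid chews €7.23: nonprescription drugs → 0% → €0.00
Poetry collection €12.09: books → 8% → €0.97
Adhesive bandages €8.21: nonprescription drugs → 0% → €0.00
Crossword puzzle book €14.55: books → 8% → €1.16
Total tax = €0.97 + €1.16 = €2.13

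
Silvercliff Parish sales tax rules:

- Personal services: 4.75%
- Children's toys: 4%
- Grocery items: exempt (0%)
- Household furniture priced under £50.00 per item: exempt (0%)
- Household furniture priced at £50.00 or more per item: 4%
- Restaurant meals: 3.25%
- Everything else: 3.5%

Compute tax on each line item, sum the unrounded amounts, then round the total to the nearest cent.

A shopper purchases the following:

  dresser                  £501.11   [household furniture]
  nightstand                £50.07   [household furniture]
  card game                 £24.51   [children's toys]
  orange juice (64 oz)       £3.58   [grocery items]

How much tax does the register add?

£23.03

Dresser £501.11: household furniture, £50.00 or more → 4% → £20.0444
Nightstand £50.07: household furniture, £50.00 or more → 4% → £2.0028
Card game £24.51: children's toys → 4% → £0.9804
Orange juice (64 oz) £3.58: grocery items → 0% → £0.00
Unrounded tax sum = £23.0276 → £23.03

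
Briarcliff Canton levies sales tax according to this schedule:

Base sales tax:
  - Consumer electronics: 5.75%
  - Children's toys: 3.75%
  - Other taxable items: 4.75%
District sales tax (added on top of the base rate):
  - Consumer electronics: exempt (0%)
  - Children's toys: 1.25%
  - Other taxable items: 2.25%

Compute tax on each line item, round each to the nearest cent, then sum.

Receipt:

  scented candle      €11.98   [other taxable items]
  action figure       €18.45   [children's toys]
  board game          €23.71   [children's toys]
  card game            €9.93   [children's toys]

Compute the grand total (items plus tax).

Scented candle €11.98: other taxable items → 4.75% + 2.25% district = 7% → €0.84
Action figure €18.45: children's toys → 3.75% + 1.25% district = 5% → €0.92
Board game €23.71: children's toys → 3.75% + 1.25% district = 5% → €1.19
Card game €9.93: children's toys → 3.75% + 1.25% district = 5% → €0.50
Subtotal = €64.07; tax = €3.45; total due = €67.52

€67.52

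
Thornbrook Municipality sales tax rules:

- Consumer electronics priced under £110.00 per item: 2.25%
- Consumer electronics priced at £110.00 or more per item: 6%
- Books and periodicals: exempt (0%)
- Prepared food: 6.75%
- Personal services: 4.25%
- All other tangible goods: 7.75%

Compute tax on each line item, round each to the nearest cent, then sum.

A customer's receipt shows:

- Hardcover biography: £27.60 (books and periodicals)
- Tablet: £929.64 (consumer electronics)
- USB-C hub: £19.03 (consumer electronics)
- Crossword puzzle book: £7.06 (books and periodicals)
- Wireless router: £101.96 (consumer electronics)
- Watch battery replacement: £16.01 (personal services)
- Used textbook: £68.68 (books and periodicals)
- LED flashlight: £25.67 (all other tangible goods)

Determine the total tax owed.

Hardcover biography £27.60: books and periodicals → 0% → £0.00
Tablet £929.64: consumer electronics, £110.00 or more → 6% → £55.78
USB-C hub £19.03: consumer electronics, under £110.00 → 2.25% → £0.43
Crossword puzzle book £7.06: books and periodicals → 0% → £0.00
Wireless router £101.96: consumer electronics, under £110.00 → 2.25% → £2.29
Watch battery replacement £16.01: personal services → 4.25% → £0.68
Used textbook £68.68: books and periodicals → 0% → £0.00
LED flashlight £25.67: all other tangible goods → 7.75% → £1.99
Total tax = £55.78 + £0.43 + £2.29 + £0.68 + £1.99 = £61.17

£61.17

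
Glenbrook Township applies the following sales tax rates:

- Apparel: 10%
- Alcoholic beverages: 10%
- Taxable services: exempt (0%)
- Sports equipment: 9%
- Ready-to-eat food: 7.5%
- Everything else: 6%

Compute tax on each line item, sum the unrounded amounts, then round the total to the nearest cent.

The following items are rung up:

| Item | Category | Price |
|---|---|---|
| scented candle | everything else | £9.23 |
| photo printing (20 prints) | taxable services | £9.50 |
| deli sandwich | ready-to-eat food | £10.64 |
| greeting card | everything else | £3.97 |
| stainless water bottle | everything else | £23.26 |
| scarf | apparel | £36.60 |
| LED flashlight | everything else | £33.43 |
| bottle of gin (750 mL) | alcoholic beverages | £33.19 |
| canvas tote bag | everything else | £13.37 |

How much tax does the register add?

Scented candle £9.23: everything else → 6% → £0.5538
Photo printing (20 prints) £9.50: taxable services → 0% → £0.00
Deli sandwich £10.64: ready-to-eat food → 7.5% → £0.798
Greeting card £3.97: everything else → 6% → £0.2382
Stainless water bottle £23.26: everything else → 6% → £1.3956
Scarf £36.60: apparel → 10% → £3.66
LED flashlight £33.43: everything else → 6% → £2.0058
Bottle of gin (750 mL) £33.19: alcoholic beverages → 10% → £3.319
Canvas tote bag £13.37: everything else → 6% → £0.8022
Unrounded tax sum = £12.7726 → £12.77

£12.77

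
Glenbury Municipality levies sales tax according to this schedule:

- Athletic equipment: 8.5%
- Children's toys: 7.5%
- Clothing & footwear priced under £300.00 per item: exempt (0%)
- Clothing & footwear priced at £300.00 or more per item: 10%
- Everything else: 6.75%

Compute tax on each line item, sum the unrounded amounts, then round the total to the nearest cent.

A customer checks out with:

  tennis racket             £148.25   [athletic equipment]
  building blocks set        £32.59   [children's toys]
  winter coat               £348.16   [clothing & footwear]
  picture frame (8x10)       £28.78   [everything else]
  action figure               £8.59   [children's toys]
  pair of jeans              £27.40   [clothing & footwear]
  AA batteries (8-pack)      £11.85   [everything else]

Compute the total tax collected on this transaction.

£53.25

Tennis racket £148.25: athletic equipment → 8.5% → £12.60125
Building blocks set £32.59: children's toys → 7.5% → £2.44425
Winter coat £348.16: clothing & footwear, £300.00 or more → 10% → £34.816
Picture frame (8x10) £28.78: everything else → 6.75% → £1.94265
Action figure £8.59: children's toys → 7.5% → £0.64425
Pair of jeans £27.40: clothing & footwear, under £300.00 → 0% → £0.00
AA batteries (8-pack) £11.85: everything else → 6.75% → £0.799875
Unrounded tax sum = £53.248275 → £53.25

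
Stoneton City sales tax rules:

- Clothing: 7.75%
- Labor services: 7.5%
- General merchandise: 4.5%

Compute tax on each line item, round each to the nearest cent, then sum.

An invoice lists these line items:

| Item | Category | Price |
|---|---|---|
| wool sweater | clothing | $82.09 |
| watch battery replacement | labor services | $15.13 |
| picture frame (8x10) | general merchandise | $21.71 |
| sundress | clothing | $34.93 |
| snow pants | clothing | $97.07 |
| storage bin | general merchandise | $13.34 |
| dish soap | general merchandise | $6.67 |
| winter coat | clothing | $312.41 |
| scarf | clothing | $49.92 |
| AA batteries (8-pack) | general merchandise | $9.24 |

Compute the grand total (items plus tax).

$690.61

Wool sweater $82.09: clothing → 7.75% → $6.36
Watch battery replacement $15.13: labor services → 7.5% → $1.13
Picture frame (8x10) $21.71: general merchandise → 4.5% → $0.98
Sundress $34.93: clothing → 7.75% → $2.71
Snow pants $97.07: clothing → 7.75% → $7.52
Storage bin $13.34: general merchandise → 4.5% → $0.60
Dish soap $6.67: general merchandise → 4.5% → $0.30
Winter coat $312.41: clothing → 7.75% → $24.21
Scarf $49.92: clothing → 7.75% → $3.87
AA batteries (8-pack) $9.24: general merchandise → 4.5% → $0.42
Subtotal = $642.51; tax = $48.10; total due = $690.61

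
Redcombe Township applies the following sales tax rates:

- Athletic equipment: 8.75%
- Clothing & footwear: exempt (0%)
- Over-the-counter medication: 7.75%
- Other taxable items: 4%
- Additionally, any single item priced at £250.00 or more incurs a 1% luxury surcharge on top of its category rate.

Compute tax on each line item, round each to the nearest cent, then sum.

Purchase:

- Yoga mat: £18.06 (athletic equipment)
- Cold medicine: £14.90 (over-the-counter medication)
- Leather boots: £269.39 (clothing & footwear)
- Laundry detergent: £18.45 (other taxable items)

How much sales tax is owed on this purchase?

£6.16

Yoga mat £18.06: athletic equipment → 8.75% → £1.58
Cold medicine £14.90: over-the-counter medication → 7.75% → £1.15
Leather boots £269.39: clothing & footwear → 0% + 1% surcharge = 1% → £2.69
Laundry detergent £18.45: other taxable items → 4% → £0.74
Total tax = £1.58 + £1.15 + £2.69 + £0.74 = £6.16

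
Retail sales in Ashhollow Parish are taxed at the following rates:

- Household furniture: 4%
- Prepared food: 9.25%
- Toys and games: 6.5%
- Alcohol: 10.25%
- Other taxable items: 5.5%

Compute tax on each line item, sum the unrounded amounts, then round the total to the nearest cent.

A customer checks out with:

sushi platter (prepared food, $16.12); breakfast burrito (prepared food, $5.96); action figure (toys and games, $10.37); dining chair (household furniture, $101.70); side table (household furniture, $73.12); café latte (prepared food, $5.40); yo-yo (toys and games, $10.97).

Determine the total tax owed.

Sushi platter $16.12: prepared food → 9.25% → $1.4911
Breakfast burrito $5.96: prepared food → 9.25% → $0.5513
Action figure $10.37: toys and games → 6.5% → $0.67405
Dining chair $101.70: household furniture → 4% → $4.068
Side table $73.12: household furniture → 4% → $2.9248
Café latte $5.40: prepared food → 9.25% → $0.4995
Yo-yo $10.97: toys and games → 6.5% → $0.71305
Unrounded tax sum = $10.9218 → $10.92

$10.92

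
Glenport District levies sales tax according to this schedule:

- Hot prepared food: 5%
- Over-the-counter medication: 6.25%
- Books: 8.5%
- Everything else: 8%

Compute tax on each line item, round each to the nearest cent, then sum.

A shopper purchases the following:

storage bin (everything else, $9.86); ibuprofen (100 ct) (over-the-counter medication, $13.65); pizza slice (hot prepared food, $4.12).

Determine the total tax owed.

Storage bin $9.86: everything else → 8% → $0.79
Ibuprofen (100 ct) $13.65: over-the-counter medication → 6.25% → $0.85
Pizza slice $4.12: hot prepared food → 5% → $0.21
Total tax = $0.79 + $0.85 + $0.21 = $1.85

$1.85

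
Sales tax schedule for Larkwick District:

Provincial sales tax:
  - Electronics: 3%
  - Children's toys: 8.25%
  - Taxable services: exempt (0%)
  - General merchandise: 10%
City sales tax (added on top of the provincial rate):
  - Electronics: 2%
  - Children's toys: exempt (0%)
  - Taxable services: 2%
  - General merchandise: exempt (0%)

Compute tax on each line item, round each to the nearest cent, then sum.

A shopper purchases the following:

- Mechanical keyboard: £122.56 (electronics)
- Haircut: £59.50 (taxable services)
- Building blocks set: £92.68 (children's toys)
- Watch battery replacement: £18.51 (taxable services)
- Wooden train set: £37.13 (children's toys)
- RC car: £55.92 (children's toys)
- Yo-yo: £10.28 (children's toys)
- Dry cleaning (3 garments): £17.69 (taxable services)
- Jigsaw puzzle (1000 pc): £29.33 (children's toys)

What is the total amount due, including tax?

Mechanical keyboard £122.56: electronics → 3% + 2% city = 5% → £6.13
Haircut £59.50: taxable services → 0% + 2% city = 2% → £1.19
Building blocks set £92.68: children's toys → 8.25% + 0% city = 8.25% → £7.65
Watch battery replacement £18.51: taxable services → 0% + 2% city = 2% → £0.37
Wooden train set £37.13: children's toys → 8.25% + 0% city = 8.25% → £3.06
RC car £55.92: children's toys → 8.25% + 0% city = 8.25% → £4.61
Yo-yo £10.28: children's toys → 8.25% + 0% city = 8.25% → £0.85
Dry cleaning (3 garments) £17.69: taxable services → 0% + 2% city = 2% → £0.35
Jigsaw puzzle (1000 pc) £29.33: children's toys → 8.25% + 0% city = 8.25% → £2.42
Subtotal = £443.60; tax = £26.63; total due = £470.23

£470.23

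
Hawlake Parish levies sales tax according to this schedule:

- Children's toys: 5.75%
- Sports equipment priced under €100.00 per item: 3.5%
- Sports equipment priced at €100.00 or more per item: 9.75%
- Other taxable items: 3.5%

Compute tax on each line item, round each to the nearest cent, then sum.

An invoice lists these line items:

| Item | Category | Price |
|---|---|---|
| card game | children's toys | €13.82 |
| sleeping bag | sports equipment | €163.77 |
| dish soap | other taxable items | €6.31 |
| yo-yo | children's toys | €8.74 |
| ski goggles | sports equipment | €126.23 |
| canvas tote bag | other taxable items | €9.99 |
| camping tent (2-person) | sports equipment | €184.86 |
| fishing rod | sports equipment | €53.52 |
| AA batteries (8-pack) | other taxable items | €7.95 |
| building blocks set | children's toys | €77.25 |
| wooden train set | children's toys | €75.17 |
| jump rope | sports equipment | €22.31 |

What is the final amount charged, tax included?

€809.77

Card game €13.82: children's toys → 5.75% → €0.79
Sleeping bag €163.77: sports equipment, €100.00 or more → 9.75% → €15.97
Dish soap €6.31: other taxable items → 3.5% → €0.22
Yo-yo €8.74: children's toys → 5.75% → €0.50
Ski goggles €126.23: sports equipment, €100.00 or more → 9.75% → €12.31
Canvas tote bag €9.99: other taxable items → 3.5% → €0.35
Camping tent (2-person) €184.86: sports equipment, €100.00 or more → 9.75% → €18.02
Fishing rod €53.52: sports equipment, under €100.00 → 3.5% → €1.87
AA batteries (8-pack) €7.95: other taxable items → 3.5% → €0.28
Building blocks set €77.25: children's toys → 5.75% → €4.44
Wooden train set €75.17: children's toys → 5.75% → €4.32
Jump rope €22.31: sports equipment, under €100.00 → 3.5% → €0.78
Subtotal = €749.92; tax = €59.85; total due = €809.77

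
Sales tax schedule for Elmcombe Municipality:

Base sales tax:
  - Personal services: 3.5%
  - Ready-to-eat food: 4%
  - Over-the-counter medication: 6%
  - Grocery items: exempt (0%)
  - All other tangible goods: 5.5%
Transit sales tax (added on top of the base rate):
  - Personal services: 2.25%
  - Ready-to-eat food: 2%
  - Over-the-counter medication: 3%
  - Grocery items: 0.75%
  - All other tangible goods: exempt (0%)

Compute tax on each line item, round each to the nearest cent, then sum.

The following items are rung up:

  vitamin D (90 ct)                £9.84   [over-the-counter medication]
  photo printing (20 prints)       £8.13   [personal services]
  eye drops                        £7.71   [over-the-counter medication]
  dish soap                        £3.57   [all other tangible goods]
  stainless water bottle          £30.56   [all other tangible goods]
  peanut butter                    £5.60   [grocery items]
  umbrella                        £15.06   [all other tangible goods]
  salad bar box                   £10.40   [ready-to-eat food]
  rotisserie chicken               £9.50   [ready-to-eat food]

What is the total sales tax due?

£5.99

Vitamin D (90 ct) £9.84: over-the-counter medication → 6% + 3% transit = 9% → £0.89
Photo printing (20 prints) £8.13: personal services → 3.5% + 2.25% transit = 5.75% → £0.47
Eye drops £7.71: over-the-counter medication → 6% + 3% transit = 9% → £0.69
Dish soap £3.57: all other tangible goods → 5.5% + 0% transit = 5.5% → £0.20
Stainless water bottle £30.56: all other tangible goods → 5.5% + 0% transit = 5.5% → £1.68
Peanut butter £5.60: grocery items → 0% + 0.75% transit = 0.75% → £0.04
Umbrella £15.06: all other tangible goods → 5.5% + 0% transit = 5.5% → £0.83
Salad bar box £10.40: ready-to-eat food → 4% + 2% transit = 6% → £0.62
Rotisserie chicken £9.50: ready-to-eat food → 4% + 2% transit = 6% → £0.57
Total tax = £0.89 + £0.47 + £0.69 + £0.20 + £1.68 + £0.04 + £0.83 + £0.62 + £0.57 = £5.99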